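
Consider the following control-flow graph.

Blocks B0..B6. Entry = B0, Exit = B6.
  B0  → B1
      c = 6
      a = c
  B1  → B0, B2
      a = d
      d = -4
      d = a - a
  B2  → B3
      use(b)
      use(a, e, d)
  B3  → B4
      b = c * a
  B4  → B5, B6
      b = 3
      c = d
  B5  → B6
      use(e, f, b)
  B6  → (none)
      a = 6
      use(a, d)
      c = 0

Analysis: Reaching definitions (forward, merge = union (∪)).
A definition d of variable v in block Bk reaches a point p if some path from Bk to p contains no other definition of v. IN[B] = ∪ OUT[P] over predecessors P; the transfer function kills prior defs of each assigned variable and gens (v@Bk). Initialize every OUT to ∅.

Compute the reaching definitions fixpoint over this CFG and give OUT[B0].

Per-block solution:
  B0: | IN={a@B1, c@B0, d@B1} | OUT={a@B0, c@B0, d@B1}
  B1: | IN={a@B0, c@B0, d@B1} | OUT={a@B1, c@B0, d@B1}
  B2: | IN={a@B1, c@B0, d@B1} | OUT={a@B1, c@B0, d@B1}
  B3: | IN={a@B1, c@B0, d@B1} | OUT={a@B1, b@B3, c@B0, d@B1}
  B4: | IN={a@B1, b@B3, c@B0, d@B1} | OUT={a@B1, b@B4, c@B4, d@B1}
  B5: | IN={a@B1, b@B4, c@B4, d@B1} | OUT={a@B1, b@B4, c@B4, d@B1}
  B6: | IN={a@B1, b@B4, c@B4, d@B1} | OUT={a@B6, b@B4, c@B6, d@B1}

Merge at B0 (entry node, so the boundary value {} is joined with the incoming edge(s)): IN[B0] = {} ⊔ OUT[B1] = {a@B1, c@B0, d@B1}
Applying B0's transfer function to that IN value gives OUT[B0] (row B0 above).

Answer: {a@B0, c@B0, d@B1}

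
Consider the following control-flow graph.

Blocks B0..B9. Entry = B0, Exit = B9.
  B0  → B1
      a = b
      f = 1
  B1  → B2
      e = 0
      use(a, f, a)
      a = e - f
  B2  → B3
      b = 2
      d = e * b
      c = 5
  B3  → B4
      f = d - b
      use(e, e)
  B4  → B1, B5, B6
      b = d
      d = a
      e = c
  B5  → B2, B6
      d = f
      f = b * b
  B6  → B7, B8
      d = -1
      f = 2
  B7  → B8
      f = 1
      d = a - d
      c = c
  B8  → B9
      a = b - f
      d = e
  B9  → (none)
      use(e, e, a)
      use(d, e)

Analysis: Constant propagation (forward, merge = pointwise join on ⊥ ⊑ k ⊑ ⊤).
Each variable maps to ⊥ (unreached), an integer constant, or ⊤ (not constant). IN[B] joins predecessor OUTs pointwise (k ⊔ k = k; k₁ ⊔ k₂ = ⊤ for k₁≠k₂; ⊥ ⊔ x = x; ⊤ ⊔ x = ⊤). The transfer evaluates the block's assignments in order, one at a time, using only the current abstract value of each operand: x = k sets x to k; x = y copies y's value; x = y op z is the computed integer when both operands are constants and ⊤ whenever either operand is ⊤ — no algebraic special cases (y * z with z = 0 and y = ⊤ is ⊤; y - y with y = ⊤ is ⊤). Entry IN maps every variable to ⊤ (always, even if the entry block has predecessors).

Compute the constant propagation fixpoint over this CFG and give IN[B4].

Answer: {a: ⊤, b: 2, c: 5, d: ⊤, e: ⊤, f: ⊤}

Working:
Per-block solution:
  B0:  IN=(all ⊤)  OUT={f:1; rest ⊤}
  B1:  IN=(all ⊤)  OUT={e:0; rest ⊤}
  B2:  IN=(all ⊤)  OUT={b:2, c:5; rest ⊤}
  B3:  IN={b:2, c:5; rest ⊤}  OUT={b:2, c:5; rest ⊤}
  B4:  IN={b:2, c:5; rest ⊤}  OUT={c:5, e:5; rest ⊤}
  B5:  IN={c:5, e:5; rest ⊤}  OUT={c:5, e:5; rest ⊤}
  B6:  IN={c:5, e:5; rest ⊤}  OUT={c:5, d:-1, e:5, f:2; rest ⊤}
  B7:  IN={c:5, d:-1, e:5, f:2; rest ⊤}  OUT={c:5, e:5, f:1; rest ⊤}
  B8:  IN={c:5, e:5; rest ⊤}  OUT={c:5, d:5, e:5; rest ⊤}
  B9:  IN={c:5, d:5, e:5; rest ⊤}  OUT={c:5, d:5, e:5; rest ⊤}

Merge at B4: IN[B4] = OUT[B3] = {a: ⊤, b: 2, c: 5, d: ⊤, e: ⊤, f: ⊤}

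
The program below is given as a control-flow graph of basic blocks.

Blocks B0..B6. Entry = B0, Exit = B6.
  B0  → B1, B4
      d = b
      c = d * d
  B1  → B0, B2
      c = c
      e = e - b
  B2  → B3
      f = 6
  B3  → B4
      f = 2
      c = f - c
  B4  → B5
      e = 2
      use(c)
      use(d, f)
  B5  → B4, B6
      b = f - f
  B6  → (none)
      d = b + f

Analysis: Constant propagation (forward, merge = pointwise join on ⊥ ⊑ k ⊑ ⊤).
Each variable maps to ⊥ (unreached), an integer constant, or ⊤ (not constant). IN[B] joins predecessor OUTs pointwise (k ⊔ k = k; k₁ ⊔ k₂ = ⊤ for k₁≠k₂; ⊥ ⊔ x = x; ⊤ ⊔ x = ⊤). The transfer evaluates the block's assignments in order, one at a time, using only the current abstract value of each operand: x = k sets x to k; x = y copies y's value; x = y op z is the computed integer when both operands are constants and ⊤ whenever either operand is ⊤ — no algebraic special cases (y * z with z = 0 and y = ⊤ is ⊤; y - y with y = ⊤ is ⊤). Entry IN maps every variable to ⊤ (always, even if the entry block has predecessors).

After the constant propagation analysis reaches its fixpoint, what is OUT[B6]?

Converged values:
  B0:  IN=(all ⊤)  OUT=(all ⊤)
  B1:  IN=(all ⊤)  OUT=(all ⊤)
  B2:  IN=(all ⊤)  OUT={f:6; rest ⊤}
  B3:  IN={f:6; rest ⊤}  OUT={f:2; rest ⊤}
  B4:  IN=(all ⊤)  OUT={e:2; rest ⊤}
  B5:  IN={e:2; rest ⊤}  OUT={e:2; rest ⊤}
  B6:  IN={e:2; rest ⊤}  OUT={e:2; rest ⊤}

Merge at B6: IN[B6] = OUT[B5] = {a: ⊤, b: ⊤, c: ⊤, d: ⊤, e: 2, f: ⊤}
Applying B6's transfer function to that IN value gives OUT[B6] (row B6 above).

Answer: {a: ⊤, b: ⊤, c: ⊤, d: ⊤, e: 2, f: ⊤}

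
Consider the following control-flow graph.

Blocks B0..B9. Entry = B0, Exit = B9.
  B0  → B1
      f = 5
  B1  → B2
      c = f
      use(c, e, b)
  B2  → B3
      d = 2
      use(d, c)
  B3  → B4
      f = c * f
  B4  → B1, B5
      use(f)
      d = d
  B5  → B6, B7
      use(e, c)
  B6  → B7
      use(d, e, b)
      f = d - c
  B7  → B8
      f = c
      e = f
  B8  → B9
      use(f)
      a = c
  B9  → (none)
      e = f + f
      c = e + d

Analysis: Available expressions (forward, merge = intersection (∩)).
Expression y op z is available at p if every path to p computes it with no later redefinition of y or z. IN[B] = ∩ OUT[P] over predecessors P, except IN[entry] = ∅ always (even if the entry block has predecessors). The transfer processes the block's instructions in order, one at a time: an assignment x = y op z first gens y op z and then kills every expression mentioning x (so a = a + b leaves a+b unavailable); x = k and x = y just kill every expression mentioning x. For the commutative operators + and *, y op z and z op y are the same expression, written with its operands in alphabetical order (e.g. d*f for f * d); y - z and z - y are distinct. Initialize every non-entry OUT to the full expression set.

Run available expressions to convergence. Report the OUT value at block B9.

Answer: {d+e, f+f}

Derivation:
Converged values:
  B0:   IN={}   OUT={}
  B1:   IN={}   OUT={}
  B2:   IN={}   OUT={}
  B3:   IN={}   OUT={}
  B4:   IN={}   OUT={}
  B5:   IN={}   OUT={}
  B6:   IN={}   OUT={d-c}
  B7:   IN={}   OUT={}
  B8:   IN={}   OUT={}
  B9:   IN={}   OUT={d+e, f+f}

Merge at B9: IN[B9] = OUT[B8] = {}
Applying B9's transfer function to that IN value gives OUT[B9] (row B9 above).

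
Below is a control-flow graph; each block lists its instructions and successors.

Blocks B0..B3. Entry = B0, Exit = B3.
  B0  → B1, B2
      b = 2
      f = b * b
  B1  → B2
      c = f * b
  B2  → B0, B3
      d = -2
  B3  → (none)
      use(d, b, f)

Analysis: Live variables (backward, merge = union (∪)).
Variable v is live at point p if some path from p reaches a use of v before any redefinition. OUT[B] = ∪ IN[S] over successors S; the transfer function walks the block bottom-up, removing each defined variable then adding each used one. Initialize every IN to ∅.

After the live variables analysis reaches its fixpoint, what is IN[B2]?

Answer: {b, f}

Working:
Per-block solution:
  B0:  IN={}  OUT={b, f}
  B1:  IN={b, f}  OUT={b, f}
  B2:  IN={b, f}  OUT={b, d, f}
  B3:  IN={b, d, f}  OUT={}

Merge at B2: OUT[B2] = IN[B0] ⊔ IN[B3] = {b, d, f}
Applying B2's transfer function to that OUT value gives IN[B2] (row B2 above).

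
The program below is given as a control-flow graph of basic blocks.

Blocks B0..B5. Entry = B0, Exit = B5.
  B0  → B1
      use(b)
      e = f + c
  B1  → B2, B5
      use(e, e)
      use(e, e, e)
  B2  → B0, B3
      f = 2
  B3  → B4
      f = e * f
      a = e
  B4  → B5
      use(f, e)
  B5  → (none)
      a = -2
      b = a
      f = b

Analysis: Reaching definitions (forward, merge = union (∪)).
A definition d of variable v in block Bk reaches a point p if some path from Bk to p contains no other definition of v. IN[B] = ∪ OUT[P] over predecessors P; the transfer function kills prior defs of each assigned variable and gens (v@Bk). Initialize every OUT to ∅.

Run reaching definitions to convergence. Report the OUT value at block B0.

Answer: {e@B0, f@B2}

Working:
Converged values:
  B0:  IN={e@B0, f@B2}  OUT={e@B0, f@B2}
  B1:  IN={e@B0, f@B2}  OUT={e@B0, f@B2}
  B2:  IN={e@B0, f@B2}  OUT={e@B0, f@B2}
  B3:  IN={e@B0, f@B2}  OUT={a@B3, e@B0, f@B3}
  B4:  IN={a@B3, e@B0, f@B3}  OUT={a@B3, e@B0, f@B3}
  B5:  IN={a@B3, e@B0, f@B2, f@B3}  OUT={a@B5, b@B5, e@B0, f@B5}

Merge at B0 (entry node, so the boundary value {} is joined with the incoming edge(s)): IN[B0] = {} ⊔ OUT[B2] = {e@B0, f@B2}
Applying B0's transfer function to that IN value gives OUT[B0] (row B0 above).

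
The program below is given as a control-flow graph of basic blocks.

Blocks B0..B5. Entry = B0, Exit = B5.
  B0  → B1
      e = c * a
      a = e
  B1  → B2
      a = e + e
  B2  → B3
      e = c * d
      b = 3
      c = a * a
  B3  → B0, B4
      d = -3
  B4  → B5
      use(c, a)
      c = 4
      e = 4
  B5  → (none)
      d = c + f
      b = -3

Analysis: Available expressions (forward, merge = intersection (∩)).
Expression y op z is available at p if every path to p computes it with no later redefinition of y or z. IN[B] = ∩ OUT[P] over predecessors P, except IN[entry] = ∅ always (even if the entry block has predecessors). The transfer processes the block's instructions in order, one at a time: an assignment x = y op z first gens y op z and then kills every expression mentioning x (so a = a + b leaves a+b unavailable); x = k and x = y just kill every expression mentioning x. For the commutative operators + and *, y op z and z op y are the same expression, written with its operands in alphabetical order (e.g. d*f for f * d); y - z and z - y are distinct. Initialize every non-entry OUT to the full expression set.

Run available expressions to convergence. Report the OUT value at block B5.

Answer: {a*a, c+f}

Derivation:
Per-block solution:
  B0: | IN={} | OUT={}
  B1: | IN={} | OUT={e+e}
  B2: | IN={e+e} | OUT={a*a}
  B3: | IN={a*a} | OUT={a*a}
  B4: | IN={a*a} | OUT={a*a}
  B5: | IN={a*a} | OUT={a*a, c+f}

Merge at B5: IN[B5] = OUT[B4] = {a*a}
Applying B5's transfer function to that IN value gives OUT[B5] (row B5 above).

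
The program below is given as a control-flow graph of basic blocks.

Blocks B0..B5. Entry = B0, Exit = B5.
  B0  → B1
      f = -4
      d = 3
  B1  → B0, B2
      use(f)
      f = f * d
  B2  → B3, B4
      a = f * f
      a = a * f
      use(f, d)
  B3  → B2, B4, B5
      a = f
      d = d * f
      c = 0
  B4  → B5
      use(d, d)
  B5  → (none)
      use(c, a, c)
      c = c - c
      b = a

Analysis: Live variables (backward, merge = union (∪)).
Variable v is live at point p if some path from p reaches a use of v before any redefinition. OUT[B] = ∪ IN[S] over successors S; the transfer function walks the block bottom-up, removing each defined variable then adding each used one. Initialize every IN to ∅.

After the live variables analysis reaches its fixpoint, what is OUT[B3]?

Answer: {a, c, d, f}

Working:
Fixpoint table:
  B0:   IN={c}   OUT={c, d, f}
  B1:   IN={c, d, f}   OUT={c, d, f}
  B2:   IN={c, d, f}   OUT={a, c, d, f}
  B3:   IN={d, f}   OUT={a, c, d, f}
  B4:   IN={a, c, d}   OUT={a, c}
  B5:   IN={a, c}   OUT={}

Merge at B3: OUT[B3] = IN[B2] ⊔ IN[B4] ⊔ IN[B5] = {a, c, d, f}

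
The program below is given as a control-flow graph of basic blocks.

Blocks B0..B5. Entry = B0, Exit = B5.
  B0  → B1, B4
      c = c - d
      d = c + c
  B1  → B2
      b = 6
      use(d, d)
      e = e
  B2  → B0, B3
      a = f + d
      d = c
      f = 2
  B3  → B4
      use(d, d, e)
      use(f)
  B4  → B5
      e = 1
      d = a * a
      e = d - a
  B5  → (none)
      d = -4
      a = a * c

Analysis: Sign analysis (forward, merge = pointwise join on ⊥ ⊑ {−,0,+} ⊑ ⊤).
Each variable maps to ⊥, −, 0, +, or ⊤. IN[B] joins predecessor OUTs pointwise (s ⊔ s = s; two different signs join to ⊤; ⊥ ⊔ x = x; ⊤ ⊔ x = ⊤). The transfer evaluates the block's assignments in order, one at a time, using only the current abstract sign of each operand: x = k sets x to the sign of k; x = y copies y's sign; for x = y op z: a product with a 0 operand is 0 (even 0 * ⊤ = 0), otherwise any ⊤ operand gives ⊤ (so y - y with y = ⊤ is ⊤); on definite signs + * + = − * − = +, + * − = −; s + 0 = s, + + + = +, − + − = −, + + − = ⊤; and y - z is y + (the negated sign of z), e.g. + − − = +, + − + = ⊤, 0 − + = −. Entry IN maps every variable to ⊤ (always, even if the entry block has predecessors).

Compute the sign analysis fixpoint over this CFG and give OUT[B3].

Fixpoint table:
  B0: | IN=(all ⊤) | OUT=(all ⊤)
  B1: | IN=(all ⊤) | OUT={b:+; rest ⊤}
  B2: | IN={b:+; rest ⊤} | OUT={b:+, f:+; rest ⊤}
  B3: | IN={b:+, f:+; rest ⊤} | OUT={b:+, f:+; rest ⊤}
  B4: | IN=(all ⊤) | OUT=(all ⊤)
  B5: | IN=(all ⊤) | OUT={d:-; rest ⊤}

Merge at B3: IN[B3] = OUT[B2] = {a: ⊤, b: +, c: ⊤, d: ⊤, e: ⊤, f: +}
Applying B3's transfer function to that IN value gives OUT[B3] (row B3 above).

Answer: {a: ⊤, b: +, c: ⊤, d: ⊤, e: ⊤, f: +}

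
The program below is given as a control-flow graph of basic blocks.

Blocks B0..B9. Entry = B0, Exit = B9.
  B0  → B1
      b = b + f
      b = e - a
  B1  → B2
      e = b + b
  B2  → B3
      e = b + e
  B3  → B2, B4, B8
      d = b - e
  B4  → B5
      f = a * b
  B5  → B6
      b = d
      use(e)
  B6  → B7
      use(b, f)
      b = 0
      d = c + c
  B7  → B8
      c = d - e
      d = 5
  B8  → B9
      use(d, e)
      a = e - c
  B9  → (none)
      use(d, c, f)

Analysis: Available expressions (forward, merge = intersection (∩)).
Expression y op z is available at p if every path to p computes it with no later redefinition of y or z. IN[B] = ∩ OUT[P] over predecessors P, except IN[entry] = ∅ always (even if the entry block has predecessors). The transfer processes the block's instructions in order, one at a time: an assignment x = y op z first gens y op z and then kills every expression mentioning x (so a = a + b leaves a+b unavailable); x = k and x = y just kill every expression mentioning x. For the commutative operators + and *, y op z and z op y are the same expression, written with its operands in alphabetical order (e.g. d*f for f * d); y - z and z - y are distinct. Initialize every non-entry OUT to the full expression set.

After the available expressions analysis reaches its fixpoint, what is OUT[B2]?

Per-block solution:
  B0:  IN={}  OUT={e-a}
  B1:  IN={e-a}  OUT={b+b}
  B2:  IN={b+b}  OUT={b+b}
  B3:  IN={b+b}  OUT={b+b, b-e}
  B4:  IN={b+b, b-e}  OUT={a*b, b+b, b-e}
  B5:  IN={a*b, b+b, b-e}  OUT={}
  B6:  IN={}  OUT={c+c}
  B7:  IN={c+c}  OUT={}
  B8:  IN={}  OUT={e-c}
  B9:  IN={e-c}  OUT={e-c}

Merge at B2: IN[B2] = OUT[B1] ∩ OUT[B3] = {b+b}
Applying B2's transfer function to that IN value gives OUT[B2] (row B2 above).

Answer: {b+b}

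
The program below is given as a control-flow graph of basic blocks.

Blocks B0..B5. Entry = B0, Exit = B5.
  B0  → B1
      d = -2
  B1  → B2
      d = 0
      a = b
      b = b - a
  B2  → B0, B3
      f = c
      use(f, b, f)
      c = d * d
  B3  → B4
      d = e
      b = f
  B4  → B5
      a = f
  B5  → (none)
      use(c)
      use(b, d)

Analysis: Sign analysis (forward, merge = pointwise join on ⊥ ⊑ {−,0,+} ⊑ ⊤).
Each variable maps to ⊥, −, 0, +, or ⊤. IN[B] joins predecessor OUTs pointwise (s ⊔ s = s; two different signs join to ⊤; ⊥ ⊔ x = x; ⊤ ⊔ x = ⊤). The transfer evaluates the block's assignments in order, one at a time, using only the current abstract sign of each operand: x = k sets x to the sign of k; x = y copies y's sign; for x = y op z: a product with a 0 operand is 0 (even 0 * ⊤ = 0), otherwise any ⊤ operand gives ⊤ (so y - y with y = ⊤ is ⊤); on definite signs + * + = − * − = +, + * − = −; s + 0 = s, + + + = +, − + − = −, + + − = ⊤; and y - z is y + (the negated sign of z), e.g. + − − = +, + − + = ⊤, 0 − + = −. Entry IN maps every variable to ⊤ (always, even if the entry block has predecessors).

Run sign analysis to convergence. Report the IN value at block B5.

Answer: {a: ⊤, b: ⊤, c: 0, d: ⊤, e: ⊤, f: ⊤}

Working:
Fixpoint table:
  B0: | IN=(all ⊤) | OUT={d:-; rest ⊤}
  B1: | IN={d:-; rest ⊤} | OUT={d:0; rest ⊤}
  B2: | IN={d:0; rest ⊤} | OUT={c:0, d:0; rest ⊤}
  B3: | IN={c:0, d:0; rest ⊤} | OUT={c:0; rest ⊤}
  B4: | IN={c:0; rest ⊤} | OUT={c:0; rest ⊤}
  B5: | IN={c:0; rest ⊤} | OUT={c:0; rest ⊤}

Merge at B5: IN[B5] = OUT[B4] = {a: ⊤, b: ⊤, c: 0, d: ⊤, e: ⊤, f: ⊤}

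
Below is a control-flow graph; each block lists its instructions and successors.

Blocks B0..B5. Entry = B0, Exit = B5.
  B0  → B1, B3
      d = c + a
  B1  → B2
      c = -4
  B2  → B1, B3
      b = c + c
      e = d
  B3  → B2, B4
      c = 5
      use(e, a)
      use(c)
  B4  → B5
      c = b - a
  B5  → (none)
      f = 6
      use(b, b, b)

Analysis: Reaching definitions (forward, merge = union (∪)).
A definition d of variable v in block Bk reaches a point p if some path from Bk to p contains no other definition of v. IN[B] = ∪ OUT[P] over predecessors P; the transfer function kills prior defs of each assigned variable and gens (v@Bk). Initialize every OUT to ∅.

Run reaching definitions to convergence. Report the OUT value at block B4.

Fixpoint table:
  B0:   IN={}   OUT={d@B0}
  B1:   IN={b@B2, c@B1, c@B3, d@B0, e@B2}   OUT={b@B2, c@B1, d@B0, e@B2}
  B2:   IN={b@B2, c@B1, c@B3, d@B0, e@B2}   OUT={b@B2, c@B1, c@B3, d@B0, e@B2}
  B3:   IN={b@B2, c@B1, c@B3, d@B0, e@B2}   OUT={b@B2, c@B3, d@B0, e@B2}
  B4:   IN={b@B2, c@B3, d@B0, e@B2}   OUT={b@B2, c@B4, d@B0, e@B2}
  B5:   IN={b@B2, c@B4, d@B0, e@B2}   OUT={b@B2, c@B4, d@B0, e@B2, f@B5}

Merge at B4: IN[B4] = OUT[B3] = {b@B2, c@B3, d@B0, e@B2}
Applying B4's transfer function to that IN value gives OUT[B4] (row B4 above).

Answer: {b@B2, c@B4, d@B0, e@B2}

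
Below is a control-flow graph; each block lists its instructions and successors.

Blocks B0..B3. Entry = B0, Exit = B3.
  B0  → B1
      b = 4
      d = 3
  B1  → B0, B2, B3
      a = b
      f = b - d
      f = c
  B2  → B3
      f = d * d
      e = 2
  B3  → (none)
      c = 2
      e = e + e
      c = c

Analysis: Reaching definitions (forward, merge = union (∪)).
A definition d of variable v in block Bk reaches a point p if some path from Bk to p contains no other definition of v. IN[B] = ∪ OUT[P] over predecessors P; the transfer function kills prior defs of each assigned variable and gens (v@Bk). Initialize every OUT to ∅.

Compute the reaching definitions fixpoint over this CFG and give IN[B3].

Fixpoint table:
  B0: | IN={a@B1, b@B0, d@B0, f@B1} | OUT={a@B1, b@B0, d@B0, f@B1}
  B1: | IN={a@B1, b@B0, d@B0, f@B1} | OUT={a@B1, b@B0, d@B0, f@B1}
  B2: | IN={a@B1, b@B0, d@B0, f@B1} | OUT={a@B1, b@B0, d@B0, e@B2, f@B2}
  B3: | IN={a@B1, b@B0, d@B0, e@B2, f@B1, f@B2} | OUT={a@B1, b@B0, c@B3, d@B0, e@B3, f@B1, f@B2}

Merge at B3: IN[B3] = OUT[B1] ⊔ OUT[B2] = {a@B1, b@B0, d@B0, e@B2, f@B1, f@B2}

Answer: {a@B1, b@B0, d@B0, e@B2, f@B1, f@B2}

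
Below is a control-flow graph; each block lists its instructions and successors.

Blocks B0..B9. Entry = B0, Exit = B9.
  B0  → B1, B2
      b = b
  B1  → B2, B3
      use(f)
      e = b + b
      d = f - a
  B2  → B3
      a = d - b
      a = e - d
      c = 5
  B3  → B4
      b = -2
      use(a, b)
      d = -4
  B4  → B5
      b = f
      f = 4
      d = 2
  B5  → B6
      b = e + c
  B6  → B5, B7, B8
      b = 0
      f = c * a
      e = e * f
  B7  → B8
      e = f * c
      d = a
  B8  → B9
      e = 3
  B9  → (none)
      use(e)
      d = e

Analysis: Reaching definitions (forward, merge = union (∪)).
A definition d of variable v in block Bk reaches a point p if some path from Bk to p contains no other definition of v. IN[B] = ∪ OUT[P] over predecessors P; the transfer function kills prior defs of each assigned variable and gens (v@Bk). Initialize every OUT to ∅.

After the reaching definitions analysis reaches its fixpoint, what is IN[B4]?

Answer: {a@B2, b@B3, c@B2, d@B3, e@B1}

Derivation:
Fixpoint table:
  B0: | IN={} | OUT={b@B0}
  B1: | IN={b@B0} | OUT={b@B0, d@B1, e@B1}
  B2: | IN={b@B0, d@B1, e@B1} | OUT={a@B2, b@B0, c@B2, d@B1, e@B1}
  B3: | IN={a@B2, b@B0, c@B2, d@B1, e@B1} | OUT={a@B2, b@B3, c@B2, d@B3, e@B1}
  B4: | IN={a@B2, b@B3, c@B2, d@B3, e@B1} | OUT={a@B2, b@B4, c@B2, d@B4, e@B1, f@B4}
  B5: | IN={a@B2, b@B4, b@B6, c@B2, d@B4, e@B1, e@B6, f@B4, f@B6} | OUT={a@B2, b@B5, c@B2, d@B4, e@B1, e@B6, f@B4, f@B6}
  B6: | IN={a@B2, b@B5, c@B2, d@B4, e@B1, e@B6, f@B4, f@B6} | OUT={a@B2, b@B6, c@B2, d@B4, e@B6, f@B6}
  B7: | IN={a@B2, b@B6, c@B2, d@B4, e@B6, f@B6} | OUT={a@B2, b@B6, c@B2, d@B7, e@B7, f@B6}
  B8: | IN={a@B2, b@B6, c@B2, d@B4, d@B7, e@B6, e@B7, f@B6} | OUT={a@B2, b@B6, c@B2, d@B4, d@B7, e@B8, f@B6}
  B9: | IN={a@B2, b@B6, c@B2, d@B4, d@B7, e@B8, f@B6} | OUT={a@B2, b@B6, c@B2, d@B9, e@B8, f@B6}

Merge at B4: IN[B4] = OUT[B3] = {a@B2, b@B3, c@B2, d@B3, e@B1}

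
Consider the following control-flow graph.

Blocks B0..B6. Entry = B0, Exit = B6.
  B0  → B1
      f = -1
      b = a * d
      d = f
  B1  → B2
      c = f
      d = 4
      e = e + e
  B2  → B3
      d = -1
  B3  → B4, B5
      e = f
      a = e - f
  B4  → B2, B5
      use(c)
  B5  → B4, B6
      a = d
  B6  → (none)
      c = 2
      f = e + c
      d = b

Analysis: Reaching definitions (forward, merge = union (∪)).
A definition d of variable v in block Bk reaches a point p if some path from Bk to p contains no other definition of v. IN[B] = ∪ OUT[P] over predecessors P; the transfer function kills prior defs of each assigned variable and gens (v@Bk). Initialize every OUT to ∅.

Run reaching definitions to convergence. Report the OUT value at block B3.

Answer: {a@B3, b@B0, c@B1, d@B2, e@B3, f@B0}

Trace:
Fixpoint table:
  B0:   IN={}   OUT={b@B0, d@B0, f@B0}
  B1:   IN={b@B0, d@B0, f@B0}   OUT={b@B0, c@B1, d@B1, e@B1, f@B0}
  B2:   IN={a@B3, a@B5, b@B0, c@B1, d@B1, d@B2, e@B1, e@B3, f@B0}   OUT={a@B3, a@B5, b@B0, c@B1, d@B2, e@B1, e@B3, f@B0}
  B3:   IN={a@B3, a@B5, b@B0, c@B1, d@B2, e@B1, e@B3, f@B0}   OUT={a@B3, b@B0, c@B1, d@B2, e@B3, f@B0}
  B4:   IN={a@B3, a@B5, b@B0, c@B1, d@B2, e@B3, f@B0}   OUT={a@B3, a@B5, b@B0, c@B1, d@B2, e@B3, f@B0}
  B5:   IN={a@B3, a@B5, b@B0, c@B1, d@B2, e@B3, f@B0}   OUT={a@B5, b@B0, c@B1, d@B2, e@B3, f@B0}
  B6:   IN={a@B5, b@B0, c@B1, d@B2, e@B3, f@B0}   OUT={a@B5, b@B0, c@B6, d@B6, e@B3, f@B6}

Merge at B3: IN[B3] = OUT[B2] = {a@B3, a@B5, b@B0, c@B1, d@B2, e@B1, e@B3, f@B0}
Applying B3's transfer function to that IN value gives OUT[B3] (row B3 above).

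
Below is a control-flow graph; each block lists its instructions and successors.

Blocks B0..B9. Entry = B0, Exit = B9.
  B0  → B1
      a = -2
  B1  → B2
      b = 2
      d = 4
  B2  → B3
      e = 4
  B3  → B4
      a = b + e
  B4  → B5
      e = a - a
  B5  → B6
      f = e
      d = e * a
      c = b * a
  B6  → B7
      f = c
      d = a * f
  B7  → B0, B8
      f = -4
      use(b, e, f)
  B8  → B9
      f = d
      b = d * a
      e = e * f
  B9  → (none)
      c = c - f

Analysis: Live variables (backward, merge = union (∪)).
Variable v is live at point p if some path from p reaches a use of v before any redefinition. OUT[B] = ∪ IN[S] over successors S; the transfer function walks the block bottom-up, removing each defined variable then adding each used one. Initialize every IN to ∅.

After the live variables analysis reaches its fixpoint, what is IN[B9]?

Per-block solution:
  B0: | IN={} | OUT={}
  B1: | IN={} | OUT={b}
  B2: | IN={b} | OUT={b, e}
  B3: | IN={b, e} | OUT={a, b}
  B4: | IN={a, b} | OUT={a, b, e}
  B5: | IN={a, b, e} | OUT={a, b, c, e}
  B6: | IN={a, b, c, e} | OUT={a, b, c, d, e}
  B7: | IN={a, b, c, d, e} | OUT={a, c, d, e}
  B8: | IN={a, c, d, e} | OUT={c, f}
  B9: | IN={c, f} | OUT={}

B9 is the boundary node: OUT[B9] = {}
Applying B9's transfer function to that OUT value gives IN[B9] (row B9 above).

Answer: {c, f}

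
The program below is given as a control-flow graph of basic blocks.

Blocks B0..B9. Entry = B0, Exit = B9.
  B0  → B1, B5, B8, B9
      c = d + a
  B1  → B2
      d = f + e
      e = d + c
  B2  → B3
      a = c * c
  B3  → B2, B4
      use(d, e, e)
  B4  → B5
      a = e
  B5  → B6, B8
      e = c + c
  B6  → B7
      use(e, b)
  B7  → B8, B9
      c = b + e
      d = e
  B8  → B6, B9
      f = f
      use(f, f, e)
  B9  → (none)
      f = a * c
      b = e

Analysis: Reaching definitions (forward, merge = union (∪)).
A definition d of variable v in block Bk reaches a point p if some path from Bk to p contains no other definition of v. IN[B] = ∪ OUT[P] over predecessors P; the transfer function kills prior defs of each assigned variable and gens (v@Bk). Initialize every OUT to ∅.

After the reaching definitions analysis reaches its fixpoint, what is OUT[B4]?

Per-block solution:
  B0: | IN={} | OUT={c@B0}
  B1: | IN={c@B0} | OUT={c@B0, d@B1, e@B1}
  B2: | IN={a@B2, c@B0, d@B1, e@B1} | OUT={a@B2, c@B0, d@B1, e@B1}
  B3: | IN={a@B2, c@B0, d@B1, e@B1} | OUT={a@B2, c@B0, d@B1, e@B1}
  B4: | IN={a@B2, c@B0, d@B1, e@B1} | OUT={a@B4, c@B0, d@B1, e@B1}
  B5: | IN={a@B4, c@B0, d@B1, e@B1} | OUT={a@B4, c@B0, d@B1, e@B5}
  B6: | IN={a@B4, c@B0, c@B7, d@B1, d@B7, e@B5, f@B8} | OUT={a@B4, c@B0, c@B7, d@B1, d@B7, e@B5, f@B8}
  B7: | IN={a@B4, c@B0, c@B7, d@B1, d@B7, e@B5, f@B8} | OUT={a@B4, c@B7, d@B7, e@B5, f@B8}
  B8: | IN={a@B4, c@B0, c@B7, d@B1, d@B7, e@B5, f@B8} | OUT={a@B4, c@B0, c@B7, d@B1, d@B7, e@B5, f@B8}
  B9: | IN={a@B4, c@B0, c@B7, d@B1, d@B7, e@B5, f@B8} | OUT={a@B4, b@B9, c@B0, c@B7, d@B1, d@B7, e@B5, f@B9}

Merge at B4: IN[B4] = OUT[B3] = {a@B2, c@B0, d@B1, e@B1}
Applying B4's transfer function to that IN value gives OUT[B4] (row B4 above).

Answer: {a@B4, c@B0, d@B1, e@B1}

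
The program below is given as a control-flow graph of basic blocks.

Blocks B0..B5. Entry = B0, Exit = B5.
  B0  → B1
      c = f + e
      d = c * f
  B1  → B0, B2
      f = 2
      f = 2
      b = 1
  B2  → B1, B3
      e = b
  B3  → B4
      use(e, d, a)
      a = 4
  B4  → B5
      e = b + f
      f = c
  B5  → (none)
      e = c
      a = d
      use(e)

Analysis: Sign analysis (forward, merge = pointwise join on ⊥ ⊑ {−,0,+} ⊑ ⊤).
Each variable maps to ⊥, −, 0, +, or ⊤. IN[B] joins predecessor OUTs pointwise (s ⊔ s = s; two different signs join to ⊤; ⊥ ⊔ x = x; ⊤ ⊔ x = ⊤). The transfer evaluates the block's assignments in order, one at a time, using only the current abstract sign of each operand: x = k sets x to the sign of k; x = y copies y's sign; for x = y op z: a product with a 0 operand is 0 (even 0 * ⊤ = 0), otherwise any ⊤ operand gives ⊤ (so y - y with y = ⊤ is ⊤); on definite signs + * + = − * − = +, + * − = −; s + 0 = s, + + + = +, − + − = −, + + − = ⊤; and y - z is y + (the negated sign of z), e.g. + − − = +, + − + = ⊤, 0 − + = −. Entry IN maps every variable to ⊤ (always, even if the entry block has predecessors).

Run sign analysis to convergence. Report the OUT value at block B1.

Answer: {a: ⊤, b: +, c: ⊤, d: ⊤, e: ⊤, f: +}

Working:
Per-block solution:
  B0:  IN=(all ⊤)  OUT=(all ⊤)
  B1:  IN=(all ⊤)  OUT={b:+, f:+; rest ⊤}
  B2:  IN={b:+, f:+; rest ⊤}  OUT={b:+, e:+, f:+; rest ⊤}
  B3:  IN={b:+, e:+, f:+; rest ⊤}  OUT={a:+, b:+, e:+, f:+; rest ⊤}
  B4:  IN={a:+, b:+, e:+, f:+; rest ⊤}  OUT={a:+, b:+, e:+; rest ⊤}
  B5:  IN={a:+, b:+, e:+; rest ⊤}  OUT={b:+; rest ⊤}

Merge at B1: IN[B1] = OUT[B0] ⊔ OUT[B2] = {a: ⊤, b: ⊤, c: ⊤, d: ⊤, e: ⊤, f: ⊤}
Applying B1's transfer function to that IN value gives OUT[B1] (row B1 above).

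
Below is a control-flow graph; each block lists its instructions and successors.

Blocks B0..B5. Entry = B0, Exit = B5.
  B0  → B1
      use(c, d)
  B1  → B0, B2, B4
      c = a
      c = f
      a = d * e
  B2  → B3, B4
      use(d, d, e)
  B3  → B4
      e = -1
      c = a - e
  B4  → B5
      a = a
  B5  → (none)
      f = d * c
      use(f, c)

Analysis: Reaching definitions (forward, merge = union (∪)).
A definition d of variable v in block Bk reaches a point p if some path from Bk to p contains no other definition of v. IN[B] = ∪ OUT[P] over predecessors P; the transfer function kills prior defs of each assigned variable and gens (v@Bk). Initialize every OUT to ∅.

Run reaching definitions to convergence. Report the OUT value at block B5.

Answer: {a@B4, c@B1, c@B3, e@B3, f@B5}

Working:
Per-block solution:
  B0: | IN={a@B1, c@B1} | OUT={a@B1, c@B1}
  B1: | IN={a@B1, c@B1} | OUT={a@B1, c@B1}
  B2: | IN={a@B1, c@B1} | OUT={a@B1, c@B1}
  B3: | IN={a@B1, c@B1} | OUT={a@B1, c@B3, e@B3}
  B4: | IN={a@B1, c@B1, c@B3, e@B3} | OUT={a@B4, c@B1, c@B3, e@B3}
  B5: | IN={a@B4, c@B1, c@B3, e@B3} | OUT={a@B4, c@B1, c@B3, e@B3, f@B5}

Merge at B5: IN[B5] = OUT[B4] = {a@B4, c@B1, c@B3, e@B3}
Applying B5's transfer function to that IN value gives OUT[B5] (row B5 above).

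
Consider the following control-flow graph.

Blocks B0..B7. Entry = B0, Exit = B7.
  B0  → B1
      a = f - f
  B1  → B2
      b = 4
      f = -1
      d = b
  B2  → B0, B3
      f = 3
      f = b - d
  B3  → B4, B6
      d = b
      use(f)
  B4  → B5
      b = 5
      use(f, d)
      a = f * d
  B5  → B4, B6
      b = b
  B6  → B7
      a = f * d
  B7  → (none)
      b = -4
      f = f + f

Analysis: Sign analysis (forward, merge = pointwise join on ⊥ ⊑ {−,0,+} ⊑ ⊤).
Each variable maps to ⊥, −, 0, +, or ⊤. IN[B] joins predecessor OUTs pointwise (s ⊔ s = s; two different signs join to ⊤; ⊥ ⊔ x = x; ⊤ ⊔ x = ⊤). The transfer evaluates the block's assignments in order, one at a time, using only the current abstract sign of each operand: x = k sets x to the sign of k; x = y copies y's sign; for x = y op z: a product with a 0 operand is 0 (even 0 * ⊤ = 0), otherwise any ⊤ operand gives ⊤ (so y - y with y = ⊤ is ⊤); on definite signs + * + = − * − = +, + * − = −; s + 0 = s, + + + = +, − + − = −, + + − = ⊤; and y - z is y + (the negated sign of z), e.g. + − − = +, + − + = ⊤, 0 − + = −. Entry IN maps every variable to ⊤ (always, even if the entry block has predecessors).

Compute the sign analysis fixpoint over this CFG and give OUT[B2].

Per-block solution:
  B0: | IN=(all ⊤) | OUT=(all ⊤)
  B1: | IN=(all ⊤) | OUT={b:+, d:+, f:-; rest ⊤}
  B2: | IN={b:+, d:+, f:-; rest ⊤} | OUT={b:+, d:+; rest ⊤}
  B3: | IN={b:+, d:+; rest ⊤} | OUT={b:+, d:+; rest ⊤}
  B4: | IN={b:+, d:+; rest ⊤} | OUT={b:+, d:+; rest ⊤}
  B5: | IN={b:+, d:+; rest ⊤} | OUT={b:+, d:+; rest ⊤}
  B6: | IN={b:+, d:+; rest ⊤} | OUT={b:+, d:+; rest ⊤}
  B7: | IN={b:+, d:+; rest ⊤} | OUT={b:-, d:+; rest ⊤}

Merge at B2: IN[B2] = OUT[B1] = {a: ⊤, b: +, c: ⊤, d: +, e: ⊤, f: -}
Applying B2's transfer function to that IN value gives OUT[B2] (row B2 above).

Answer: {a: ⊤, b: +, c: ⊤, d: +, e: ⊤, f: ⊤}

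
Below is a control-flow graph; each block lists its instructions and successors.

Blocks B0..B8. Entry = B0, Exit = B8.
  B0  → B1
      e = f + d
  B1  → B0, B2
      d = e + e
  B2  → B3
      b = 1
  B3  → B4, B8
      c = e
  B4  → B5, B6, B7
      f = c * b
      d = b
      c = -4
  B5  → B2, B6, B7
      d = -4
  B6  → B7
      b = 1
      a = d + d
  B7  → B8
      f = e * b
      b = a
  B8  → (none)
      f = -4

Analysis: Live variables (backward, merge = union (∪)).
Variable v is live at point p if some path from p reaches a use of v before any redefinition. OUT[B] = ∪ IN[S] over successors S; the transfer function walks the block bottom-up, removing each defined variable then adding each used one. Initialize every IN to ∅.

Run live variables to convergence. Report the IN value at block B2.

Per-block solution:
  B0:   IN={a, d, f}   OUT={a, e, f}
  B1:   IN={a, e, f}   OUT={a, d, e, f}
  B2:   IN={a, e}   OUT={a, b, e}
  B3:   IN={a, b, e}   OUT={a, b, c, e}
  B4:   IN={a, b, c, e}   OUT={a, b, d, e}
  B5:   IN={a, b, e}   OUT={a, b, d, e}
  B6:   IN={d, e}   OUT={a, b, e}
  B7:   IN={a, b, e}   OUT={}
  B8:   IN={}   OUT={}

Merge at B2: OUT[B2] = IN[B3] = {a, b, e}
Applying B2's transfer function to that OUT value gives IN[B2] (row B2 above).

Answer: {a, e}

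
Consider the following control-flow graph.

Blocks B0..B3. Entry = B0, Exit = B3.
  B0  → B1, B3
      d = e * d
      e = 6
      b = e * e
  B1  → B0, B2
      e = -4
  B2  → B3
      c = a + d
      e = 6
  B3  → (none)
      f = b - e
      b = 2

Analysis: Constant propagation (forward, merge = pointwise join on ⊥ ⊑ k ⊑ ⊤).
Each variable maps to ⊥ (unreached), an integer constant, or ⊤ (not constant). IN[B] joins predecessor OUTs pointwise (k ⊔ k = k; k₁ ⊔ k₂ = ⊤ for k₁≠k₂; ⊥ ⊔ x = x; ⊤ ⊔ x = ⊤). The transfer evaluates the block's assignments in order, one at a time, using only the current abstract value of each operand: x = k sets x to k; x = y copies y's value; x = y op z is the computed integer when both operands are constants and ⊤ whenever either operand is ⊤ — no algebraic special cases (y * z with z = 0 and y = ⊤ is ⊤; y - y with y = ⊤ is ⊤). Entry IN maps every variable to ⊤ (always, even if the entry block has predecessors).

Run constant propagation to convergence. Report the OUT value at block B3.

Answer: {a: ⊤, b: 2, c: ⊤, d: ⊤, e: 6, f: 30}

Trace:
Fixpoint table:
  B0:   IN=(all ⊤)   OUT={b:36, e:6; rest ⊤}
  B1:   IN={b:36, e:6; rest ⊤}   OUT={b:36, e:-4; rest ⊤}
  B2:   IN={b:36, e:-4; rest ⊤}   OUT={b:36, e:6; rest ⊤}
  B3:   IN={b:36, e:6; rest ⊤}   OUT={b:2, e:6, f:30; rest ⊤}

Merge at B3: IN[B3] = OUT[B0] ⊔ OUT[B2] = {a: ⊤, b: 36, c: ⊤, d: ⊤, e: 6, f: ⊤}
Applying B3's transfer function to that IN value gives OUT[B3] (row B3 above).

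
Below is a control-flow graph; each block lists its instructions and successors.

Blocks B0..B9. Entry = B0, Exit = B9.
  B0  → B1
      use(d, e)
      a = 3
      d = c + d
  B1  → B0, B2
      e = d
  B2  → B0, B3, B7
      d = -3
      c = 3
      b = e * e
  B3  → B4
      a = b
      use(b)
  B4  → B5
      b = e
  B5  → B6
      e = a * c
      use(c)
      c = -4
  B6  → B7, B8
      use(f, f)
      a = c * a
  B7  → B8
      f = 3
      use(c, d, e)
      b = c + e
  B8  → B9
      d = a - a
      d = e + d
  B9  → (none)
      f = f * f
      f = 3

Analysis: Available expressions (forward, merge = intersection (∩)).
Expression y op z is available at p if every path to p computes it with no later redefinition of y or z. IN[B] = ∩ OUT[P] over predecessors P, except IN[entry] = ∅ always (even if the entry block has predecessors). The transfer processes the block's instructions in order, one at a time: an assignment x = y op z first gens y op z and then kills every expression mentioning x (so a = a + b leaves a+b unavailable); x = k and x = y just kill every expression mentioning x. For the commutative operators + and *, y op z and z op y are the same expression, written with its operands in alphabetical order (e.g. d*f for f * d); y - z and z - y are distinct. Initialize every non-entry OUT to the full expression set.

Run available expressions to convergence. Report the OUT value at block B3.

Answer: {e*e}

Trace:
Per-block solution:
  B0: | IN={} | OUT={}
  B1: | IN={} | OUT={}
  B2: | IN={} | OUT={e*e}
  B3: | IN={e*e} | OUT={e*e}
  B4: | IN={e*e} | OUT={e*e}
  B5: | IN={e*e} | OUT={}
  B6: | IN={} | OUT={}
  B7: | IN={} | OUT={c+e}
  B8: | IN={} | OUT={a-a}
  B9: | IN={a-a} | OUT={a-a}

Merge at B3: IN[B3] = OUT[B2] = {e*e}
Applying B3's transfer function to that IN value gives OUT[B3] (row B3 above).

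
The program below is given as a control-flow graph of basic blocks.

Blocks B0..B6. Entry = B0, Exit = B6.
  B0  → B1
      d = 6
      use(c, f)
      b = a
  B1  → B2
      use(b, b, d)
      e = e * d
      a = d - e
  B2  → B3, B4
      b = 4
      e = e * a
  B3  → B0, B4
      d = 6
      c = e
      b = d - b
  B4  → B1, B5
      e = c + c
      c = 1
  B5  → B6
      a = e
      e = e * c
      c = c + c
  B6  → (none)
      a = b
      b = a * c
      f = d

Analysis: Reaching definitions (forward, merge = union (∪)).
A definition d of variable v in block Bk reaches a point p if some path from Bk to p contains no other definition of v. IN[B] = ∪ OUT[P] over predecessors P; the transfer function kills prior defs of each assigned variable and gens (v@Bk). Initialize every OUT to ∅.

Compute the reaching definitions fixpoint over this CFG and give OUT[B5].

Per-block solution:
  B0:   IN={a@B1, b@B3, c@B3, d@B3, e@B2}   OUT={a@B1, b@B0, c@B3, d@B0, e@B2}
  B1:   IN={a@B1, b@B0, b@B2, b@B3, c@B3, c@B4, d@B0, d@B3, e@B2, e@B4}   OUT={a@B1, b@B0, b@B2, b@B3, c@B3, c@B4, d@B0, d@B3, e@B1}
  B2:   IN={a@B1, b@B0, b@B2, b@B3, c@B3, c@B4, d@B0, d@B3, e@B1}   OUT={a@B1, b@B2, c@B3, c@B4, d@B0, d@B3, e@B2}
  B3:   IN={a@B1, b@B2, c@B3, c@B4, d@B0, d@B3, e@B2}   OUT={a@B1, b@B3, c@B3, d@B3, e@B2}
  B4:   IN={a@B1, b@B2, b@B3, c@B3, c@B4, d@B0, d@B3, e@B2}   OUT={a@B1, b@B2, b@B3, c@B4, d@B0, d@B3, e@B4}
  B5:   IN={a@B1, b@B2, b@B3, c@B4, d@B0, d@B3, e@B4}   OUT={a@B5, b@B2, b@B3, c@B5, d@B0, d@B3, e@B5}
  B6:   IN={a@B5, b@B2, b@B3, c@B5, d@B0, d@B3, e@B5}   OUT={a@B6, b@B6, c@B5, d@B0, d@B3, e@B5, f@B6}

Merge at B5: IN[B5] = OUT[B4] = {a@B1, b@B2, b@B3, c@B4, d@B0, d@B3, e@B4}
Applying B5's transfer function to that IN value gives OUT[B5] (row B5 above).

Answer: {a@B5, b@B2, b@B3, c@B5, d@B0, d@B3, e@B5}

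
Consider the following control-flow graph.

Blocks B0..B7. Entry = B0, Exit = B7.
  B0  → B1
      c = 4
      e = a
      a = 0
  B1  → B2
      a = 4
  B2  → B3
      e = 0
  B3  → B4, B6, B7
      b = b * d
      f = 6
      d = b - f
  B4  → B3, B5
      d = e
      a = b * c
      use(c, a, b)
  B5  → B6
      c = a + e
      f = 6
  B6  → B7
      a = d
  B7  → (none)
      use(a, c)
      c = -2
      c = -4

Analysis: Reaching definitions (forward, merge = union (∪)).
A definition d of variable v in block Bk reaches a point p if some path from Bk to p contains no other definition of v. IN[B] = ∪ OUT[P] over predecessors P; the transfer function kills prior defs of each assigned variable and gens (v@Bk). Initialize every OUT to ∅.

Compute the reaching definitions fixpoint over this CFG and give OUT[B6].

Answer: {a@B6, b@B3, c@B0, c@B5, d@B3, d@B4, e@B2, f@B3, f@B5}

Trace:
Converged values:
  B0:  IN={}  OUT={a@B0, c@B0, e@B0}
  B1:  IN={a@B0, c@B0, e@B0}  OUT={a@B1, c@B0, e@B0}
  B2:  IN={a@B1, c@B0, e@B0}  OUT={a@B1, c@B0, e@B2}
  B3:  IN={a@B1, a@B4, b@B3, c@B0, d@B4, e@B2, f@B3}  OUT={a@B1, a@B4, b@B3, c@B0, d@B3, e@B2, f@B3}
  B4:  IN={a@B1, a@B4, b@B3, c@B0, d@B3, e@B2, f@B3}  OUT={a@B4, b@B3, c@B0, d@B4, e@B2, f@B3}
  B5:  IN={a@B4, b@B3, c@B0, d@B4, e@B2, f@B3}  OUT={a@B4, b@B3, c@B5, d@B4, e@B2, f@B5}
  B6:  IN={a@B1, a@B4, b@B3, c@B0, c@B5, d@B3, d@B4, e@B2, f@B3, f@B5}  OUT={a@B6, b@B3, c@B0, c@B5, d@B3, d@B4, e@B2, f@B3, f@B5}
  B7:  IN={a@B1, a@B4, a@B6, b@B3, c@B0, c@B5, d@B3, d@B4, e@B2, f@B3, f@B5}  OUT={a@B1, a@B4, a@B6, b@B3, c@B7, d@B3, d@B4, e@B2, f@B3, f@B5}

Merge at B6: IN[B6] = OUT[B3] ⊔ OUT[B5] = {a@B1, a@B4, b@B3, c@B0, c@B5, d@B3, d@B4, e@B2, f@B3, f@B5}
Applying B6's transfer function to that IN value gives OUT[B6] (row B6 above).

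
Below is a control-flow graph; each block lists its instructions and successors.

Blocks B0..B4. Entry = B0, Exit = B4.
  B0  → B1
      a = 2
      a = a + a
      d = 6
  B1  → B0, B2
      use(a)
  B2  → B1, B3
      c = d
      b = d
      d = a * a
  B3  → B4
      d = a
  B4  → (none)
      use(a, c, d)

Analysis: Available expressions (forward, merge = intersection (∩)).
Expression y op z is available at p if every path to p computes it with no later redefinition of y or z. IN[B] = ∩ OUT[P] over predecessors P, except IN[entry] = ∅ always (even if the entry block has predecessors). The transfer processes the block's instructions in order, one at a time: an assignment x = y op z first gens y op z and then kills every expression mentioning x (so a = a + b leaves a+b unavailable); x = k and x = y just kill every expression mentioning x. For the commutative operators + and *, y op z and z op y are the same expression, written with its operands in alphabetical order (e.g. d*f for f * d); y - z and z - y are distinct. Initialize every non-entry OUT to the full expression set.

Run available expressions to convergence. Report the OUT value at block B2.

Answer: {a*a}

Working:
Converged values:
  B0:  IN={}  OUT={}
  B1:  IN={}  OUT={}
  B2:  IN={}  OUT={a*a}
  B3:  IN={a*a}  OUT={a*a}
  B4:  IN={a*a}  OUT={a*a}

Merge at B2: IN[B2] = OUT[B1] = {}
Applying B2's transfer function to that IN value gives OUT[B2] (row B2 above).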